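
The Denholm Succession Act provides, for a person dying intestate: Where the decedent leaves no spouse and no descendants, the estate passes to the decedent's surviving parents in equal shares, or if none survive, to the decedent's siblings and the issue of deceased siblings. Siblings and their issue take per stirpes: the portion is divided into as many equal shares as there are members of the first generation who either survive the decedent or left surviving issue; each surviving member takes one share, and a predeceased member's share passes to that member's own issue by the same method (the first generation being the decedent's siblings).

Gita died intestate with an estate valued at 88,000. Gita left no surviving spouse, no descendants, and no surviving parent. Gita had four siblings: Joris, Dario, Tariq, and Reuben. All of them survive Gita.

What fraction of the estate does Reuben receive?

The entire 88,000 passes to the siblings and their issue.
That amount (88,000) is divided into 4 shares of 22,000: Joris, Dario, Tariq, and Reuben each take 22,000.

Reuben receives 1/4 of the estate.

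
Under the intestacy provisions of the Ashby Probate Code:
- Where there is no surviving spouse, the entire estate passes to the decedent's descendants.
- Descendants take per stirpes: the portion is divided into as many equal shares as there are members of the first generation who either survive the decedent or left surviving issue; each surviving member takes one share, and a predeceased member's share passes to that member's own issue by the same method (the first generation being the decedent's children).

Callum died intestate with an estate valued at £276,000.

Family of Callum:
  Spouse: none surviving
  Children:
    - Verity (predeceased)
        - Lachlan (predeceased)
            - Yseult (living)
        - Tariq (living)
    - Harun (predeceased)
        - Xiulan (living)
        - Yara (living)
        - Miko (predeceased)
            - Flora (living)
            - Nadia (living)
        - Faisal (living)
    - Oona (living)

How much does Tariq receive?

The entire £276,000 passes to the descendants.
That amount (£276,000) is divided into 3 shares of £92,000: Oona takes £92,000; Verity's £92,000 share passes to Verity's issue; Harun's £92,000 share passes to Harun's issue.
Verity's share (£92,000) is divided into 2 shares of £46,000: Tariq takes £46,000; Lachlan's £46,000 share passes to Lachlan's issue.
Lachlan's share (£46,000) passes entirely to Yseult.
Harun's share (£92,000) is divided into 4 shares of £23,000: Xiulan, Yara, and Faisal each take £23,000; Miko's £23,000 share passes to Miko's issue.
Miko's share (£23,000) is divided into 2 shares of £11,500: Flora and Nadia each take £11,500.

Tariq receives £46,000.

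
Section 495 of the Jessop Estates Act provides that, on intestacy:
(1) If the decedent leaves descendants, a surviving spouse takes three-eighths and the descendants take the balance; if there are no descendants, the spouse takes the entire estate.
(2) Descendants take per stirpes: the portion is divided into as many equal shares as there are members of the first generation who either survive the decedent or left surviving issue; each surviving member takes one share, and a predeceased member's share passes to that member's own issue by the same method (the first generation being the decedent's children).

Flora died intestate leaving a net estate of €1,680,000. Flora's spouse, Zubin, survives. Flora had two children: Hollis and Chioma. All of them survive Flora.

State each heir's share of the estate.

Zubin: €630,000; Hollis: €525,000; Chioma: €525,000

Zubin takes three-eighths of €1,680,000 = €630,000. The remaining €1,050,000 passes to the descendants.
The descendants' portion (€1,050,000) is divided into 2 shares of €525,000: Hollis and Chioma each take €525,000.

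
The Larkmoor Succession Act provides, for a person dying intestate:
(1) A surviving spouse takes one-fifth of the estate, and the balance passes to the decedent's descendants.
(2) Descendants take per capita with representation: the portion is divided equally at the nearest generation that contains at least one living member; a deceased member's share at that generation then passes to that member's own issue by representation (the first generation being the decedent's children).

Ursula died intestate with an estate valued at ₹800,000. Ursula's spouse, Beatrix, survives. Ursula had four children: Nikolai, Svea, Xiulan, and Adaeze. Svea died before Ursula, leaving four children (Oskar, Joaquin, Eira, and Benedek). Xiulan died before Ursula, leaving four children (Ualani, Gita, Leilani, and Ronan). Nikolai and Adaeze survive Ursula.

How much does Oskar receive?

Oskar receives ₹40,000.

Beatrix takes one-fifth of ₹800,000 = ₹160,000. The remaining ₹640,000 passes to the descendants.
The descendants' portion (₹640,000) is divided into 4 shares of ₹160,000: Nikolai and Adaeze each take ₹160,000; Svea's ₹160,000 share passes to Svea's issue; Xiulan's ₹160,000 share passes to Xiulan's issue.
Svea's share (₹160,000) is divided into 4 shares of ₹40,000: Oskar, Joaquin, Eira, and Benedek each take ₹40,000.
Xiulan's share (₹160,000) is divided into 4 shares of ₹40,000: Ualani, Gita, Leilani, and Ronan each take ₹40,000.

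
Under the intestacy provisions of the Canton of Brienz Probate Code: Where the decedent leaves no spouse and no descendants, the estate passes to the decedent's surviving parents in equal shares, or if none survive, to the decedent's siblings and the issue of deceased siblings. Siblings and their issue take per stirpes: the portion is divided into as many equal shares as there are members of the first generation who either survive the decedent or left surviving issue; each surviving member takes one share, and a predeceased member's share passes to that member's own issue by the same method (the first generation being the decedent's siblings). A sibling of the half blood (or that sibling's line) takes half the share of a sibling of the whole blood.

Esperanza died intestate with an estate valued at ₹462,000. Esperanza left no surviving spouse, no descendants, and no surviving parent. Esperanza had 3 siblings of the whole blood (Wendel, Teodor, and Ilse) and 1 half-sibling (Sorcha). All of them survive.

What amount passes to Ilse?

The entire ₹462,000 passes to the siblings and their issue.
Counting each half-blood sibling's line as half a unit, there are 7/2 units in ₹462,000, so one unit is ₹132,000. Whole-blood lines (Wendel, Teodor, and Ilse) take ₹132,000 each; half-blood lines (Sorcha) take ₹66,000 each.

Ilse receives ₹132,000.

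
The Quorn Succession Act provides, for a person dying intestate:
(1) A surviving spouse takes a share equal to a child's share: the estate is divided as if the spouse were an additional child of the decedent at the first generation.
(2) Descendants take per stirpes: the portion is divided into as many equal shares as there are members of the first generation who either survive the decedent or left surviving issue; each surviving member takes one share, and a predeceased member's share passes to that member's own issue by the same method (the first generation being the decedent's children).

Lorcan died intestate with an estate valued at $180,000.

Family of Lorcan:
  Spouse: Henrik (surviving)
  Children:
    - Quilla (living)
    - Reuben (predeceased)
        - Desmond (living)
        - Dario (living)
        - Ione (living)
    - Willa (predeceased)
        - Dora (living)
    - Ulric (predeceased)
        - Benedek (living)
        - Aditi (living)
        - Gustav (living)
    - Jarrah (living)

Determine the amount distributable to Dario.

Dario receives $10,000.

The spouse counts as an additional share at the children's level, so there are 6 primary shares of $30,000. Henrik takes one such share ($30,000).
The children's combined portion ($150,000) is divided into 5 shares of $30,000: Quilla and Jarrah each take $30,000; Reuben's $30,000 share passes to Reuben's issue; Willa's $30,000 share passes to Willa's issue; Ulric's $30,000 share passes to Ulric's issue.
Reuben's share ($30,000) is divided into 3 shares of $10,000: Desmond, Dario, and Ione each take $10,000.
Willa's share ($30,000) passes entirely to Dora.
Ulric's share ($30,000) is divided into 3 shares of $10,000: Benedek, Aditi, and Gustav each take $10,000.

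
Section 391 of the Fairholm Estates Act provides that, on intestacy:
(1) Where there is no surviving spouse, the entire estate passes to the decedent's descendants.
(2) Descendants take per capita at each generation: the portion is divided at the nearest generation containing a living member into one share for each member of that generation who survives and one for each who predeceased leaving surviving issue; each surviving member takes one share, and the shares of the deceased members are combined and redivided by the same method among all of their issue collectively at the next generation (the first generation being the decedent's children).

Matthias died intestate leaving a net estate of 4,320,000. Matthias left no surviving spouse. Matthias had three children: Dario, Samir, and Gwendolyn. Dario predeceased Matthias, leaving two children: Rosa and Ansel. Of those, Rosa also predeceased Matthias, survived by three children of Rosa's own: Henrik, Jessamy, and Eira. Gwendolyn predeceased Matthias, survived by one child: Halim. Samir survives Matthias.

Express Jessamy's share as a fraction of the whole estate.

The entire 4,320,000 passes to the descendants.
That amount (4,320,000) is divided at the children's generation into 3 shares of 1,440,000. Samir takes 1,440,000. The 2 shares of the deceased (Dario and Gwendolyn) are combined into a pool of 2,880,000.
That pool (2,880,000) is divided at the grandchildren's generation into 3 shares of 960,000. Ansel and Halim each take 960,000. The remaining share for the deceased Rosa (960,000) is carried to the next generation.
That pool (960,000) is divided at the great-grandchildren's generation equally among Henrik, Jessamy, and Eira: 320,000 each.

Jessamy receives 2/27 of the estate.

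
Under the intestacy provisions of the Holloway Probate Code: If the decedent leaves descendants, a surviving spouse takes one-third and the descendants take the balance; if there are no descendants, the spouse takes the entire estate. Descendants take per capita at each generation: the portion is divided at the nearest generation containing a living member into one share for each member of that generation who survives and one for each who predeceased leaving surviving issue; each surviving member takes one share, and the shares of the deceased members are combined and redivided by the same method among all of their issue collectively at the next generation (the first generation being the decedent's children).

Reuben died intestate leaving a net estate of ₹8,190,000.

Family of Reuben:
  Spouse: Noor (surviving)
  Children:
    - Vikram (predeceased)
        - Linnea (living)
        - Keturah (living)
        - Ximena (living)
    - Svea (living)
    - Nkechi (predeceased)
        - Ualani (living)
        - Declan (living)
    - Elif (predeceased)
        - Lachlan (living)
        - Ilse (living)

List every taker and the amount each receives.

Noor takes one-third of ₹8,190,000 = ₹2,730,000. The remaining ₹5,460,000 passes to the descendants.
The descendants' portion (₹5,460,000) is divided at the children's generation into 4 shares of ₹1,365,000. Svea takes ₹1,365,000. The 3 shares of the deceased (Vikram, Nkechi, and Elif) are combined into a pool of ₹4,095,000.
That pool (₹4,095,000) is divided at the grandchildren's generation equally among Linnea, Keturah, Ximena, Ualani, Declan, Lachlan, and Ilse: ₹585,000 each.

Noor: ₹2,730,000; Linnea: ₹585,000; Keturah: ₹585,000; Ximena: ₹585,000; Svea: ₹1,365,000; Ualani: ₹585,000; Declan: ₹585,000; Lachlan: ₹585,000; Ilse: ₹585,000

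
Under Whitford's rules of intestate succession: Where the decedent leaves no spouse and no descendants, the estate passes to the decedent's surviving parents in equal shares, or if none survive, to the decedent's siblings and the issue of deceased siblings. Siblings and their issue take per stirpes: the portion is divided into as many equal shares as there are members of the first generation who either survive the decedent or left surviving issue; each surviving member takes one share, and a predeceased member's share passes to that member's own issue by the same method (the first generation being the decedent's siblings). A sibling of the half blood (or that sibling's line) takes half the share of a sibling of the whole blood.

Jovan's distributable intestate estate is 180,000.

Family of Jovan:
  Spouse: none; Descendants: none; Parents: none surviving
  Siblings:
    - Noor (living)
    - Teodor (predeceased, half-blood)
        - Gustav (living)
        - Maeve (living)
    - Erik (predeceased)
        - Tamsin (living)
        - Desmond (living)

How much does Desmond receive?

The entire 180,000 passes to the siblings and their issue.
Counting each half-blood sibling's line as half a unit, there are 5/2 units in 180,000, so one unit is 72,000. Whole-blood lines (Noor and Erik) take 72,000 each; half-blood lines (Teodor) take 36,000 each.
Teodor's share (36,000) is divided into 2 shares of 18,000: Gustav and Maeve each take 18,000.
Erik's share (72,000) is divided into 2 shares of 36,000: Tamsin and Desmond each take 36,000.

Desmond receives 36,000.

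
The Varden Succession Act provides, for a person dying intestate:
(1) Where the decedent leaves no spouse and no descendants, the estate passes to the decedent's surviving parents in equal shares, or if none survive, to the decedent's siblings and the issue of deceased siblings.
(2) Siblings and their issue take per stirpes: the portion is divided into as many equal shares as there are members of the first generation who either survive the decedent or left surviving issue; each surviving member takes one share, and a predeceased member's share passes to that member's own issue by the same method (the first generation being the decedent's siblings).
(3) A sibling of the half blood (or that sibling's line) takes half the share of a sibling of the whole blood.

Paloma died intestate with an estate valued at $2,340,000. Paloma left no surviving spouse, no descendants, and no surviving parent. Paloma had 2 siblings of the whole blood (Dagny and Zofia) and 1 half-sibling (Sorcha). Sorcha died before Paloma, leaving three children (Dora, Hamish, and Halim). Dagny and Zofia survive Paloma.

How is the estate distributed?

The entire $2,340,000 passes to the siblings and their issue.
Counting each half-blood sibling's line as half a unit, there are 5/2 units in $2,340,000, so one unit is $936,000. Whole-blood lines (Dagny and Zofia) take $936,000 each; half-blood lines (Sorcha) take $468,000 each.
Sorcha's share ($468,000) is divided into 3 shares of $156,000: Dora, Hamish, and Halim each take $156,000.

Dagny: $936,000; Dora: $156,000; Hamish: $156,000; Halim: $156,000; Zofia: $936,000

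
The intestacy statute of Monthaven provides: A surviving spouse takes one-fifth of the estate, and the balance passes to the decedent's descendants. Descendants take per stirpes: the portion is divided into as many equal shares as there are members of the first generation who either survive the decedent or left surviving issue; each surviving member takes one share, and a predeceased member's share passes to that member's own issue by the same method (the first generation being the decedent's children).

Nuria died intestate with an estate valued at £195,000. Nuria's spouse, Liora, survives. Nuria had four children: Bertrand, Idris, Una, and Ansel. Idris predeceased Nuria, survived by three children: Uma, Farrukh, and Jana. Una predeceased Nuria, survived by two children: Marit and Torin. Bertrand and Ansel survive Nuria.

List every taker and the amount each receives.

Liora: £39,000; Bertrand: £39,000; Uma: £13,000; Farrukh: £13,000; Jana: £13,000; Marit: £19,500; Torin: £19,500; Ansel: £39,000

Liora takes one-fifth of £195,000 = £39,000. The remaining £156,000 passes to the descendants.
The descendants' portion (£156,000) is divided into 4 shares of £39,000: Bertrand and Ansel each take £39,000; Idris's £39,000 share passes to Idris's issue; Una's £39,000 share passes to Una's issue.
Idris's share (£39,000) is divided into 3 shares of £13,000: Uma, Farrukh, and Jana each take £13,000.
Una's share (£39,000) is divided into 2 shares of £19,500: Marit and Torin each take £19,500.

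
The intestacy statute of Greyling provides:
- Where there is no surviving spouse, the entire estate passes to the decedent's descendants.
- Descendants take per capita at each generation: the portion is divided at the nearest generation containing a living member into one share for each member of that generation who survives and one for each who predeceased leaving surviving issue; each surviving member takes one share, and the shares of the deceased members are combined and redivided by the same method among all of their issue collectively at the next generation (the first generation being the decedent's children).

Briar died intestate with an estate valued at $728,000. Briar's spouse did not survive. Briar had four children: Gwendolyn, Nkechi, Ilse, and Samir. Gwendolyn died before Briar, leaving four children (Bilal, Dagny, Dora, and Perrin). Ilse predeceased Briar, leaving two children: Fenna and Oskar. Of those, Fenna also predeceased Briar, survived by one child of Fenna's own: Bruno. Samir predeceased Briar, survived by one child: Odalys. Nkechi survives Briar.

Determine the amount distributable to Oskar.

The entire $728,000 passes to the descendants.
That amount ($728,000) is divided at the children's generation into 4 shares of $182,000. Nkechi takes $182,000. The 3 shares of the deceased (Gwendolyn, Ilse, and Samir) are combined into a pool of $546,000.
That pool ($546,000) is divided at the grandchildren's generation into 7 shares of $78,000. Bilal, Dagny, Dora, Perrin, Oskar, and Odalys each take $78,000. The remaining share for the deceased Fenna ($78,000) is carried to the next generation.
That pool ($78,000) passes entirely to Bruno, the sole taker at the great-grandchildren's generation.

Oskar receives $78,000.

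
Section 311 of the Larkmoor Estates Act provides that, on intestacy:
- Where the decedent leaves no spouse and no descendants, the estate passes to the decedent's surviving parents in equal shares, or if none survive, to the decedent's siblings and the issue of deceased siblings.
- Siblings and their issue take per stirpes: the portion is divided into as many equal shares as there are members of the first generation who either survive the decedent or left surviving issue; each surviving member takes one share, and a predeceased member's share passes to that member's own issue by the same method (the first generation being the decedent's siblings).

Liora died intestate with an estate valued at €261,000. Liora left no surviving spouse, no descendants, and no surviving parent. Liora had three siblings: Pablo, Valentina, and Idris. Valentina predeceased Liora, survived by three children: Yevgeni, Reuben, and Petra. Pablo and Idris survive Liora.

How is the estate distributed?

Pablo: €87,000; Yevgeni: €29,000; Reuben: €29,000; Petra: €29,000; Idris: €87,000

The entire €261,000 passes to the siblings and their issue.
That amount (€261,000) is divided into 3 shares of €87,000: Pablo and Idris each take €87,000; Valentina's €87,000 share passes to Valentina's issue.
Valentina's share (€87,000) is divided into 3 shares of €29,000: Yevgeni, Reuben, and Petra each take €29,000.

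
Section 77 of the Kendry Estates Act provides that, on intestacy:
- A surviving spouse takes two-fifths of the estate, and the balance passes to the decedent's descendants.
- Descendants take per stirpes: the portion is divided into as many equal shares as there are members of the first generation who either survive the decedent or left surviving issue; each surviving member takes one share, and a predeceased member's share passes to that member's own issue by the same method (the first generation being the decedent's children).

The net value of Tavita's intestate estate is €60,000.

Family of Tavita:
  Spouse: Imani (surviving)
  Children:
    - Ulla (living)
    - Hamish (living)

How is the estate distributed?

Imani: €24,000; Ulla: €18,000; Hamish: €18,000

Imani takes two-fifths of €60,000 = €24,000. The remaining €36,000 passes to the descendants.
The descendants' portion (€36,000) is divided into 2 shares of €18,000: Ulla and Hamish each take €18,000.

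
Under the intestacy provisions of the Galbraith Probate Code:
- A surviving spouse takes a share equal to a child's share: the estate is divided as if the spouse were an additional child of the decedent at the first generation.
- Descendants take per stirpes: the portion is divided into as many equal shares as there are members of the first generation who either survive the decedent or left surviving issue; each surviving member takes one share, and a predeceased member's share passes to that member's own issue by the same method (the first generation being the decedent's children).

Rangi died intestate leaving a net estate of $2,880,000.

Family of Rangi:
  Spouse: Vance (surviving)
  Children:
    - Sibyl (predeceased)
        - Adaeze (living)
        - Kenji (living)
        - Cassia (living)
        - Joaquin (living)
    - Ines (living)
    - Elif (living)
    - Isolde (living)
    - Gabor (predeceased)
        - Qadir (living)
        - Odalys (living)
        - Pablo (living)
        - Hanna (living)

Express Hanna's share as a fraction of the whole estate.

The spouse counts as an additional share at the children's level, so there are 6 primary shares of $480,000. Vance takes one such share ($480,000).
The children's combined portion ($2,400,000) is divided into 5 shares of $480,000: Ines, Elif, and Isolde each take $480,000; Sibyl's $480,000 share passes to Sibyl's issue; Gabor's $480,000 share passes to Gabor's issue.
Sibyl's share ($480,000) is divided into 4 shares of $120,000: Adaeze, Kenji, Cassia, and Joaquin each take $120,000.
Gabor's share ($480,000) is divided into 4 shares of $120,000: Qadir, Odalys, Pablo, and Hanna each take $120,000.

Hanna receives 1/24 of the estate.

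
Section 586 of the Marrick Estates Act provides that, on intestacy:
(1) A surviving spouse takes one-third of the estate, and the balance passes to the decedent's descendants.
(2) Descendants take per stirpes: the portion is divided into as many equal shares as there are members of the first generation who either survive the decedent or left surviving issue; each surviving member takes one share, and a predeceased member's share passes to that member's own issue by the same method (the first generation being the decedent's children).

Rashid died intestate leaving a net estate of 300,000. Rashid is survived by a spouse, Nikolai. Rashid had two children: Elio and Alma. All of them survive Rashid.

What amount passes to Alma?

Nikolai takes one-third of 300,000 = 100,000. The remaining 200,000 passes to the descendants.
The descendants' portion (200,000) is divided into 2 shares of 100,000: Elio and Alma each take 100,000.

Alma receives 100,000.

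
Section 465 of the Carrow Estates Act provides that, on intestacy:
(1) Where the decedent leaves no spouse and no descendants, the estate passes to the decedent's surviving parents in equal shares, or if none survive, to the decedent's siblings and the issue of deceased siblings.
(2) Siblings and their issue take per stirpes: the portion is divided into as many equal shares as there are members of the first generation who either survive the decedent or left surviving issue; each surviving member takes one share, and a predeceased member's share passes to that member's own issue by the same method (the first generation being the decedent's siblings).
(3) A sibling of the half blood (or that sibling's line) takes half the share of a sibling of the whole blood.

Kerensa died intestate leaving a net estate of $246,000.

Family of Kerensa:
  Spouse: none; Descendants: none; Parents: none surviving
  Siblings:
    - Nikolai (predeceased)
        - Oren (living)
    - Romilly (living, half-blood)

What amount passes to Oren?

The entire $246,000 passes to the siblings and their issue.
Counting each half-blood sibling's line as half a unit, there are 3/2 units in $246,000, so one unit is $164,000. Whole-blood lines (Nikolai) take $164,000 each; half-blood lines (Romilly) take $82,000 each.
Nikolai's share ($164,000) passes entirely to Oren.

Oren receives $164,000.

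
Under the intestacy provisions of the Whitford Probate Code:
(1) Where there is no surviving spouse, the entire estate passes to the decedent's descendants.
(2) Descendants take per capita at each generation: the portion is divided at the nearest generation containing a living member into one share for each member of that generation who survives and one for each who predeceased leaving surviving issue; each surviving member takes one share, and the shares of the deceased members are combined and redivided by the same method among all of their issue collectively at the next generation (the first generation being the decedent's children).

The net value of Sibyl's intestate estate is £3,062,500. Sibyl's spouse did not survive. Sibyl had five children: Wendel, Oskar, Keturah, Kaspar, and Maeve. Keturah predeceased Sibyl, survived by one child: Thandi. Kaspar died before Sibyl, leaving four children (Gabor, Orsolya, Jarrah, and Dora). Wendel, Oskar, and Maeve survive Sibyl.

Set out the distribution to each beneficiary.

Wendel: £612,500; Oskar: £612,500; Thandi: £245,000; Gabor: £245,000; Orsolya: £245,000; Jarrah: £245,000; Dora: £245,000; Maeve: £612,500

The entire £3,062,500 passes to the descendants.
That amount (£3,062,500) is divided at the children's generation into 5 shares of £612,500. Wendel, Oskar, and Maeve each take £612,500. The 2 shares of the deceased (Keturah and Kaspar) are combined into a pool of £1,225,000.
That pool (£1,225,000) is divided at the grandchildren's generation equally among Thandi, Gabor, Orsolya, Jarrah, and Dora: £245,000 each.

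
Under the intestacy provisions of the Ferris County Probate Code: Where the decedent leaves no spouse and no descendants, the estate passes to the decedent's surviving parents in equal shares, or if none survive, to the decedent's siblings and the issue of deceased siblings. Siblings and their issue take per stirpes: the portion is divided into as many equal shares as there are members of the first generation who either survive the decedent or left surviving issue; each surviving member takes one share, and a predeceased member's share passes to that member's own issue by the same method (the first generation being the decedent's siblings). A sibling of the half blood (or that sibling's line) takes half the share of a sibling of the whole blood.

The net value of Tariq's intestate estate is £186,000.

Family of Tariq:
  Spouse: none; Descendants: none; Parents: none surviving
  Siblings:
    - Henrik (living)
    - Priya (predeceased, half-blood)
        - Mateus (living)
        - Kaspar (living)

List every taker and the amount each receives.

The entire £186,000 passes to the siblings and their issue.
Counting each half-blood sibling's line as half a unit, there are 3/2 units in £186,000, so one unit is £124,000. Whole-blood lines (Henrik) take £124,000 each; half-blood lines (Priya) take £62,000 each.
Priya's share (£62,000) is divided into 2 shares of £31,000: Mateus and Kaspar each take £31,000.

Henrik: £124,000; Mateus: £31,000; Kaspar: £31,000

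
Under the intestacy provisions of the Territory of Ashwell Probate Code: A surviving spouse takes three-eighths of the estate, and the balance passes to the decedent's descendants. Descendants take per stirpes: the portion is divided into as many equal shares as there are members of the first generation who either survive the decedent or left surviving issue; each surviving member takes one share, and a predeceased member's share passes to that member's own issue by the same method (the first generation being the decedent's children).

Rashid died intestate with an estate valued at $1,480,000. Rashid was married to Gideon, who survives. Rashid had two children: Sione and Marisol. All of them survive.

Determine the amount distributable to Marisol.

Gideon takes three-eighths of $1,480,000 = $555,000. The remaining $925,000 passes to the descendants.
The descendants' portion ($925,000) is divided into 2 shares of $462,500: Sione and Marisol each take $462,500.

Marisol receives $462,500.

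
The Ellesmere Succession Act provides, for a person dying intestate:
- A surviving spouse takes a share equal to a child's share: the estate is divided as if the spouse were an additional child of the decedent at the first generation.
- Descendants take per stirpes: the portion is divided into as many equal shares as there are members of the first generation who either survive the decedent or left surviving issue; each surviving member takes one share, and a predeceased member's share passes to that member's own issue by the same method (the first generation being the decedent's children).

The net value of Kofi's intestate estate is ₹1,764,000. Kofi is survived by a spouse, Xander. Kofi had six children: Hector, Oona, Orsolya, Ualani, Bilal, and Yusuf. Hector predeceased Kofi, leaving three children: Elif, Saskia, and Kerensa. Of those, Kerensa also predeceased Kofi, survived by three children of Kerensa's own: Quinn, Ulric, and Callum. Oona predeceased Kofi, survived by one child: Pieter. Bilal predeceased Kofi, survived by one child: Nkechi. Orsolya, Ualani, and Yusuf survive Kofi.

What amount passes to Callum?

Callum receives ₹28,000.

The spouse counts as an additional share at the children's level, so there are 7 primary shares of ₹252,000. Xander takes one such share (₹252,000).
The children's combined portion (₹1,512,000) is divided into 6 shares of ₹252,000: Orsolya, Ualani, and Yusuf each take ₹252,000; Hector's ₹252,000 share passes to Hector's issue; Oona's ₹252,000 share passes to Oona's issue; Bilal's ₹252,000 share passes to Bilal's issue.
Hector's share (₹252,000) is divided into 3 shares of ₹84,000: Elif and Saskia each take ₹84,000; Kerensa's ₹84,000 share passes to Kerensa's issue.
Kerensa's share (₹84,000) is divided into 3 shares of ₹28,000: Quinn, Ulric, and Callum each take ₹28,000.
Oona's share (₹252,000) passes entirely to Pieter.
Bilal's share (₹252,000) passes entirely to Nkechi.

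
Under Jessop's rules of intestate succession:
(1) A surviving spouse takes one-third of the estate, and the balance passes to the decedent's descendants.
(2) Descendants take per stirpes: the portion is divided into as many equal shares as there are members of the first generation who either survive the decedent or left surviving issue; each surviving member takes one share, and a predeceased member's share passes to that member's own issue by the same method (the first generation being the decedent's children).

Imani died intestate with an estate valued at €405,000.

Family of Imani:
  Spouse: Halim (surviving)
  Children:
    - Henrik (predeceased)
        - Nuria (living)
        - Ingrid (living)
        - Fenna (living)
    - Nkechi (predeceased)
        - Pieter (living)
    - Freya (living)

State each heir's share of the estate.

Halim takes one-third of €405,000 = €135,000. The remaining €270,000 passes to the descendants.
The descendants' portion (€270,000) is divided into 3 shares of €90,000: Freya takes €90,000; Henrik's €90,000 share passes to Henrik's issue; Nkechi's €90,000 share passes to Nkechi's issue.
Henrik's share (€90,000) is divided into 3 shares of €30,000: Nuria, Ingrid, and Fenna each take €30,000.
Nkechi's share (€90,000) passes entirely to Pieter.

Halim: €135,000; Nuria: €30,000; Ingrid: €30,000; Fenna: €30,000; Pieter: €90,000; Freya: €90,000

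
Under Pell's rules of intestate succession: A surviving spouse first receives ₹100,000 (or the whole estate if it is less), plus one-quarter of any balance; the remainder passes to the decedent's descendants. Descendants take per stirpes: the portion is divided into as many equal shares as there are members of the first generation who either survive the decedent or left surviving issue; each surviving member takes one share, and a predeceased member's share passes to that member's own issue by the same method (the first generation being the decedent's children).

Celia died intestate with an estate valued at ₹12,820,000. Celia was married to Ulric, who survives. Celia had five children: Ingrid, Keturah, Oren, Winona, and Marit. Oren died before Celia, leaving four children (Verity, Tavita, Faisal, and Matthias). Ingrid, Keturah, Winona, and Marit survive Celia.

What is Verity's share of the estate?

Verity receives ₹477,000.

Ulric first takes ₹100,000, leaving a balance of ₹12,720,000. Ulric then takes one-quarter of the balance (₹3,180,000), for a total of ₹3,280,000. The remaining ₹9,540,000 passes to the descendants.
The descendants' portion (₹9,540,000) is divided into 5 shares of ₹1,908,000: Ingrid, Keturah, Winona, and Marit each take ₹1,908,000; Oren's ₹1,908,000 share passes to Oren's issue.
Oren's share (₹1,908,000) is divided into 4 shares of ₹477,000: Verity, Tavita, Faisal, and Matthias each take ₹477,000.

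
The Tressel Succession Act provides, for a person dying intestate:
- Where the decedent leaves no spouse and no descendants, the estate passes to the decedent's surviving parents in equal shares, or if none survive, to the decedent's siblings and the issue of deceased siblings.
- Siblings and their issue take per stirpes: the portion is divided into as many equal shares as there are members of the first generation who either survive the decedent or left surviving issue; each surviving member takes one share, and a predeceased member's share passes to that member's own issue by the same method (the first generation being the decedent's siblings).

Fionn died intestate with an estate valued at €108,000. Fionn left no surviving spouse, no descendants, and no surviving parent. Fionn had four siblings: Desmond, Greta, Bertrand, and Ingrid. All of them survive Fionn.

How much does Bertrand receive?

The entire €108,000 passes to the siblings and their issue.
That amount (€108,000) is divided into 4 shares of €27,000: Desmond, Greta, Bertrand, and Ingrid each take €27,000.

Bertrand receives €27,000.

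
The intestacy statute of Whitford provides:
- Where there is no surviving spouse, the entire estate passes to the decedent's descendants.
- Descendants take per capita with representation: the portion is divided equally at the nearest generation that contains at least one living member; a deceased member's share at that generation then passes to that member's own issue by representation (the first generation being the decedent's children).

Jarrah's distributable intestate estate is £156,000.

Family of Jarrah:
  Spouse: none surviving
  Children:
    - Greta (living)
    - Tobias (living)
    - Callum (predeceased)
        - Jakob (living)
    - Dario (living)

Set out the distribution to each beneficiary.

The entire £156,000 passes to the descendants.
That amount (£156,000) is divided into 4 shares of £39,000: Greta, Tobias, and Dario each take £39,000; Callum's £39,000 share passes to Callum's issue.
Callum's share (£39,000) passes entirely to Jakob.

Greta: £39,000; Tobias: £39,000; Jakob: £39,000; Dario: £39,000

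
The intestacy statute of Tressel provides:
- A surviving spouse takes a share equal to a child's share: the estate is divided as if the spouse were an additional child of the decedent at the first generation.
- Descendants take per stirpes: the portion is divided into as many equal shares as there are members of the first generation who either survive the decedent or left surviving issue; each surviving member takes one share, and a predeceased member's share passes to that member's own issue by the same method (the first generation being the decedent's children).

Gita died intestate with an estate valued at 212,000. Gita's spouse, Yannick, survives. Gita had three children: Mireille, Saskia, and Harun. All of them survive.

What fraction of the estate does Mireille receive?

Mireille receives 1/4 of the estate.

The spouse counts as an additional share at the children's level, so there are 4 primary shares of 53,000. Yannick takes one such share (53,000).
The children's combined portion (159,000) is divided into 3 shares of 53,000: Mireille, Saskia, and Harun each take 53,000.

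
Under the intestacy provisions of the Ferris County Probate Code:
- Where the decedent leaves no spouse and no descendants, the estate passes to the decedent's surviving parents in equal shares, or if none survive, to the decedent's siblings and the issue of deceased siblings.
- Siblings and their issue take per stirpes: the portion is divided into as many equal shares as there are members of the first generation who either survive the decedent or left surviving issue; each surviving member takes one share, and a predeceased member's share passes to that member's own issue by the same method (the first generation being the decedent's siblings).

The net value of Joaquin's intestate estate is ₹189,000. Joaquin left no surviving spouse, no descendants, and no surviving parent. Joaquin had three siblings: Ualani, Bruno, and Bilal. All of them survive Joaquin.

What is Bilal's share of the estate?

Bilal receives ₹63,000.

The entire ₹189,000 passes to the siblings and their issue.
That amount (₹189,000) is divided into 3 shares of ₹63,000: Ualani, Bruno, and Bilal each take ₹63,000.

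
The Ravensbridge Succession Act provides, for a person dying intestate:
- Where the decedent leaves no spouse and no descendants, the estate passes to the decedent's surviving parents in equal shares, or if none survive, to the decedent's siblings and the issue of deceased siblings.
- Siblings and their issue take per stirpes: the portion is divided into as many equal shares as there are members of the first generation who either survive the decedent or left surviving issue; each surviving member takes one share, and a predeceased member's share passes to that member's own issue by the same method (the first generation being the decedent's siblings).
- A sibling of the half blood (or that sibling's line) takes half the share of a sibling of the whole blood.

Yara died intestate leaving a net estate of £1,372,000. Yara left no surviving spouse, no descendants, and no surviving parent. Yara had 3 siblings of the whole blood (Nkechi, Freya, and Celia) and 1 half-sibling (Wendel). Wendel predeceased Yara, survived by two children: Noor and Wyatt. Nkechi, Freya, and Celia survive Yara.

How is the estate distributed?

Noor: £98,000; Wyatt: £98,000; Nkechi: £392,000; Freya: £392,000; Celia: £392,000

The entire £1,372,000 passes to the siblings and their issue.
Counting each half-blood sibling's line as half a unit, there are 7/2 units in £1,372,000, so one unit is £392,000. Whole-blood lines (Nkechi, Freya, and Celia) take £392,000 each; half-blood lines (Wendel) take £196,000 each.
Wendel's share (£196,000) is divided into 2 shares of £98,000: Noor and Wyatt each take £98,000.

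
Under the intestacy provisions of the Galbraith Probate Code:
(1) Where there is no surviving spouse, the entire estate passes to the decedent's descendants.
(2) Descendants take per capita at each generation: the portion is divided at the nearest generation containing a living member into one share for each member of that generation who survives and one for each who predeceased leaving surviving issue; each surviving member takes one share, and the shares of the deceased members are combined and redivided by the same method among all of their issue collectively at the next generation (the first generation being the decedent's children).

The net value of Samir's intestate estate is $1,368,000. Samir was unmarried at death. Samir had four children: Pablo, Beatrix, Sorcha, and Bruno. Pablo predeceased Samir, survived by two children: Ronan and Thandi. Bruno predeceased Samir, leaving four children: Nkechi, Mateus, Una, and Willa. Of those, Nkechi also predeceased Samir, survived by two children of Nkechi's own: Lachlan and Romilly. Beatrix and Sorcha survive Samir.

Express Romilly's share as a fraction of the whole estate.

The entire $1,368,000 passes to the descendants.
That amount ($1,368,000) is divided at the children's generation into 4 shares of $342,000. Beatrix and Sorcha each take $342,000. The 2 shares of the deceased (Pablo and Bruno) are combined into a pool of $684,000.
That pool ($684,000) is divided at the grandchildren's generation into 6 shares of $114,000. Ronan, Thandi, Mateus, Una, and Willa each take $114,000. The remaining share for the deceased Nkechi ($114,000) is carried to the next generation.
That pool ($114,000) is divided at the great-grandchildren's generation equally among Lachlan and Romilly: $57,000 each.

Romilly receives 1/24 of the estate.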